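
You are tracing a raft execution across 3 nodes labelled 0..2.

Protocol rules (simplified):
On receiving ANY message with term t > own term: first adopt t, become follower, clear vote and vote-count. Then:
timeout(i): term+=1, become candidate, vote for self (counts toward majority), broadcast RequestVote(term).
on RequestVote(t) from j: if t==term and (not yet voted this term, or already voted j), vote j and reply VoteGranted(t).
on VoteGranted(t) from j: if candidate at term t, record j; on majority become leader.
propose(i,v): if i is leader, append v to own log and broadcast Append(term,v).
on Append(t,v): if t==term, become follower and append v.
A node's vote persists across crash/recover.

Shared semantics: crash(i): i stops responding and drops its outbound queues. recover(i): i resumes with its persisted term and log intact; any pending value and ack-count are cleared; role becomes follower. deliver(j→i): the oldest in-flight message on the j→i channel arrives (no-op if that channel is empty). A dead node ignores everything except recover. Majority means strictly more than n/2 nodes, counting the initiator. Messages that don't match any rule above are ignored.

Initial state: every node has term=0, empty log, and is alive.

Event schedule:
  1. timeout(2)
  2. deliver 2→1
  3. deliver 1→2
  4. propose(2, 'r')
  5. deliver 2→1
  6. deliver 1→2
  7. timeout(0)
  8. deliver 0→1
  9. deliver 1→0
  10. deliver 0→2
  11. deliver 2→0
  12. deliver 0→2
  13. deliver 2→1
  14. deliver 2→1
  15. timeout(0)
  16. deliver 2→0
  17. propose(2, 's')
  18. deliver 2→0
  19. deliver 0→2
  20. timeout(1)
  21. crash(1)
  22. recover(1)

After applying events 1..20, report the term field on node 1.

[1] timeout(2) → N2(cand t1 [-])
[2] deliver 2→1 → N1(foll t1 [-])
[3] deliver 1→2 → N2(lead t1 [-])
[4] propose(2,'r') → N2(lead t1 [r])
[5] deliver 2→1 → N1(foll t1 [r])
[6] deliver 1→2 → ∅
[7] timeout(0) → N0(cand t1 [-])
[8] deliver 0→1 → ∅
[9] deliver 1→0 → ∅
[10] deliver 0→2 → ∅
[11] deliver 2→0 → ∅
[12] deliver 0→2 → ∅
[13] deliver 2→1 → ∅
[14] deliver 2→1 → ∅
[15] timeout(0) → N0(cand t2 [-])
[16] deliver 2→0 → ∅
[17] propose(2,'s') → N2(lead t1 [r,s])
[18] deliver 2→0 → ∅
[19] deliver 0→2 → N2(foll t2 [r,s])
[20] timeout(1) → N1(cand t2 [r])

2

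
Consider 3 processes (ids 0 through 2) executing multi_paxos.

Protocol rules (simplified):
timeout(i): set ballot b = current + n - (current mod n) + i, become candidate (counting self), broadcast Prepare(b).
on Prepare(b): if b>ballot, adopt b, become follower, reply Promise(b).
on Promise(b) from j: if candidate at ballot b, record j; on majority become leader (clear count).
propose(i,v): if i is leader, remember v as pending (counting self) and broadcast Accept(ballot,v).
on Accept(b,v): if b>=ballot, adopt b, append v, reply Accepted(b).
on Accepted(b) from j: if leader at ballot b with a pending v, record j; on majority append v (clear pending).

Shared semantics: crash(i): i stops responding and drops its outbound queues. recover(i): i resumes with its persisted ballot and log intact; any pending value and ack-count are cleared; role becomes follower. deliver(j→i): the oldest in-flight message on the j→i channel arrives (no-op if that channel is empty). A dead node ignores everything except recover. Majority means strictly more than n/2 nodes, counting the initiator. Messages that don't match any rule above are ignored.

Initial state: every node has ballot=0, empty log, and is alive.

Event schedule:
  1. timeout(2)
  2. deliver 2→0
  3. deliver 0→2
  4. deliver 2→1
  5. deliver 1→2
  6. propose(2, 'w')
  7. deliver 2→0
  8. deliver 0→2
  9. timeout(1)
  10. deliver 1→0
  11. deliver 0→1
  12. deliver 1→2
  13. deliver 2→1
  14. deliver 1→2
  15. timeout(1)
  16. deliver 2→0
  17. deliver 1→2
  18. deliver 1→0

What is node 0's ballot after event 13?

1. timeout(2):  <2:cand b5 ->
2. deliver 2→0:  <0:foll b5 ->
3. deliver 0→2:  <2:lead b5 ->
4. deliver 2→1:  <1:foll b5 ->
5. deliver 1→2:  nop
6. propose(2,'w'):  nop
7. deliver 2→0:  <0:foll b5 w>
8. deliver 0→2:  <2:lead b5 w>
9. timeout(1):  <1:cand b7 ->
10. deliver 1→0:  <0:foll b7 w>
11. deliver 0→1:  <1:lead b7 ->
12. deliver 1→2:  <2:foll b7 w>
13. deliver 2→1:  nop

7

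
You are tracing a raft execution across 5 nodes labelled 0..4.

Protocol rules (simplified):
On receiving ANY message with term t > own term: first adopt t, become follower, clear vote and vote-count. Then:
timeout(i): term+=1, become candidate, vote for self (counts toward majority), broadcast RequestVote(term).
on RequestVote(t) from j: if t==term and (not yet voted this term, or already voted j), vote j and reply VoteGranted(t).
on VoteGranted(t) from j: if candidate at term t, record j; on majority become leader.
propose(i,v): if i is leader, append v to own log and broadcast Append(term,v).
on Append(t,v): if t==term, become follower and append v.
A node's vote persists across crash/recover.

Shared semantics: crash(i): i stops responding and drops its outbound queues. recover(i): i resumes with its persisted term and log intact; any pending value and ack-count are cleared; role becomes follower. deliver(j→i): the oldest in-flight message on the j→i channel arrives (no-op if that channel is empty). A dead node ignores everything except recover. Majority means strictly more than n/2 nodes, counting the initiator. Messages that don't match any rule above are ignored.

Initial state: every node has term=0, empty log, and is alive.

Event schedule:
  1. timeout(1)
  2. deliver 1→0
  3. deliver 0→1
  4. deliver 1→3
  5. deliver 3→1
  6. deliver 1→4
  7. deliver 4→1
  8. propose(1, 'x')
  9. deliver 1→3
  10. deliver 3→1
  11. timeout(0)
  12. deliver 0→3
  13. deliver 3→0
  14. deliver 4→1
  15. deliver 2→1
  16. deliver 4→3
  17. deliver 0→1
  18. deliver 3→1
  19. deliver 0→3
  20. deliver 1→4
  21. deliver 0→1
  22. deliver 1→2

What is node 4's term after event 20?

1

[1] timeout(1) → N1(cand t1 [-])
[2] deliver 1→0 → N0(foll t1 [-])
[3] deliver 0→1 → ∅
[4] deliver 1→3 → N3(foll t1 [-])
[5] deliver 3→1 → N1(lead t1 [-])
[6] deliver 1→4 → N4(foll t1 [-])
[7] deliver 4→1 → ∅
[8] propose(1,'x') → N1(lead t1 [x])
[9] deliver 1→3 → N3(foll t1 [x])
[10] deliver 3→1 → ∅
[11] timeout(0) → N0(cand t2 [-])
[12] deliver 0→3 → N3(foll t2 [x])
[13] deliver 3→0 → ∅
[14] deliver 4→1 → ∅
[15] deliver 2→1 → ∅
[16] deliver 4→3 → ∅
[17] deliver 0→1 → N1(foll t2 [x])
[18] deliver 3→1 → ∅
[19] deliver 0→3 → ∅
[20] deliver 1→4 → N4(foll t1 [x])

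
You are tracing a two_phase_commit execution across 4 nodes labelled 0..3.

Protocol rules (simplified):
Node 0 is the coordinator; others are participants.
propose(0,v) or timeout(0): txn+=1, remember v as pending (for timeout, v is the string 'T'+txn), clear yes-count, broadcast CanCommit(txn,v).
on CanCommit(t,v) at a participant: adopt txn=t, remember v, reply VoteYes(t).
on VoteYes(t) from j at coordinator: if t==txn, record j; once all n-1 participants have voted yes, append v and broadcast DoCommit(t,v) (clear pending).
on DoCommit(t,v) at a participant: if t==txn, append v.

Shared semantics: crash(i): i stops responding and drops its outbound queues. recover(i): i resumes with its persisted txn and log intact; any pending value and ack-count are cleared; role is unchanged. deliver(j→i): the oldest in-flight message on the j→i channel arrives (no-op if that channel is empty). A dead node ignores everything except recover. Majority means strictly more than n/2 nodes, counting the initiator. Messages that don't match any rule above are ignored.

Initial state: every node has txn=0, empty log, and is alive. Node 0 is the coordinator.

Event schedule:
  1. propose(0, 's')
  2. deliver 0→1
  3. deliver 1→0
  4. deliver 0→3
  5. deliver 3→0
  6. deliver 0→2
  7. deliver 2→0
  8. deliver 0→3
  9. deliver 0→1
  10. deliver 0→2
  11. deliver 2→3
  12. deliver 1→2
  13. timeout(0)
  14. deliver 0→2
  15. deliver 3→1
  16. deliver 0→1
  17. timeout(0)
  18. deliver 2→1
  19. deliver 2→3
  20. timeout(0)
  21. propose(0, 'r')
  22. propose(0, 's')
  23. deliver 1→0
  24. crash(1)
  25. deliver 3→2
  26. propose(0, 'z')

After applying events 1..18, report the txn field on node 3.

1

e1 propose(0,'s'): 0[coor,t=1,-]
e2 deliver 0→1: 1[part,t=1,-]
e3 deliver 1→0: ·
e4 deliver 0→3: 3[part,t=1,-]
e5 deliver 3→0: ·
e6 deliver 0→2: 2[part,t=1,-]
e7 deliver 2→0: 0[coor,t=1,s]
e8 deliver 0→3: 3[part,t=1,s]
e9 deliver 0→1: 1[part,t=1,s]
e10 deliver 0→2: 2[part,t=1,s]
e11 deliver 2→3: ·
e12 deliver 1→2: ·
e13 timeout(0): 0[coor,t=2,s]
e14 deliver 0→2: 2[part,t=2,s]
e15 deliver 3→1: ·
e16 deliver 0→1: 1[part,t=2,s]
e17 timeout(0): 0[coor,t=3,s]
e18 deliver 2→1: ·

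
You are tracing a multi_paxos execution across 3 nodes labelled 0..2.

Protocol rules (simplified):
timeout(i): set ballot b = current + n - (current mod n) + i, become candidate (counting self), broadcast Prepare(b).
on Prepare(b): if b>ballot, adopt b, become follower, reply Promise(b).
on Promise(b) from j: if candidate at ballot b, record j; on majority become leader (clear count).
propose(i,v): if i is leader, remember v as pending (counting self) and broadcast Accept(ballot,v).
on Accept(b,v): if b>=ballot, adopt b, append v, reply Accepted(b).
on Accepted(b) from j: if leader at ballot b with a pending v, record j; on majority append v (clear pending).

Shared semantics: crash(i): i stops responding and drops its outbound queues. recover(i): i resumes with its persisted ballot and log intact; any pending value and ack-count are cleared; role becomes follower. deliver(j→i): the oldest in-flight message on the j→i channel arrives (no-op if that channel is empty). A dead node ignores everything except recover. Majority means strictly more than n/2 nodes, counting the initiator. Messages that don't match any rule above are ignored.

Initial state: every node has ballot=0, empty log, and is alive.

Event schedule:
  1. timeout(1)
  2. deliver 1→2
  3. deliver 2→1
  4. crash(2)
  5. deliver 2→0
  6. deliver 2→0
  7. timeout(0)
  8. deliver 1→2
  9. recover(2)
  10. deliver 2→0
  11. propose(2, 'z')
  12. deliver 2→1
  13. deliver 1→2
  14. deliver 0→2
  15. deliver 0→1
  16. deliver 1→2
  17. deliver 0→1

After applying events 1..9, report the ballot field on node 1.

4

step 1 timeout(1): 1={cand,b=4,log=-}
step 2 deliver 1→2: 2={foll,b=4,log=-}
step 3 deliver 2→1: 1={lead,b=4,log=-}
step 4 crash(2): 2={✗foll,b=4,log=-}
step 5 deliver 2→0: —
step 6 deliver 2→0: —
step 7 timeout(0): 0={cand,b=3,log=-}
step 8 deliver 1→2: —
step 9 recover(2): 2={foll,b=4,log=-}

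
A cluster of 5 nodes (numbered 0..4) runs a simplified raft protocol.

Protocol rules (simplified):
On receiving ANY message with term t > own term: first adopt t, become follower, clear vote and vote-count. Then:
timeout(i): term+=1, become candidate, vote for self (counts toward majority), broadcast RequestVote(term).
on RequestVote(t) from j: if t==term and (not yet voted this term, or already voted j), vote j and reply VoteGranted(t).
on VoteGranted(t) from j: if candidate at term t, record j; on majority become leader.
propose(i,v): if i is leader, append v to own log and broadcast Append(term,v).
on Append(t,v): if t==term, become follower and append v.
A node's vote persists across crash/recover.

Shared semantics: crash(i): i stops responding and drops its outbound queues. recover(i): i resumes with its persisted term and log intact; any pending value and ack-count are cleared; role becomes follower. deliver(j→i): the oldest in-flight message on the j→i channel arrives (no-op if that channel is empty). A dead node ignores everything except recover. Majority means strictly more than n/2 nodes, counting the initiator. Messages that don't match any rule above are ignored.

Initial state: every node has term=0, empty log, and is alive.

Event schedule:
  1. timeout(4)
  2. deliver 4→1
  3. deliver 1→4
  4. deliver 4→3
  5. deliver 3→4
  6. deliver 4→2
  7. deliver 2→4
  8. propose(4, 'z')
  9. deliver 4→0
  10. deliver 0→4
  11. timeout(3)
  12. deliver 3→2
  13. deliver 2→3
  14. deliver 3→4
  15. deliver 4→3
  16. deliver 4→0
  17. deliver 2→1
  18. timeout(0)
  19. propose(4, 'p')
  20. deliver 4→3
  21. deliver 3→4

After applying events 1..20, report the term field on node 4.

2

after 1 — timeout(4): n4:cand/t1/[-]
after 2 — deliver 4→1: n1:foll/t1/[-]
after 3 — deliver 1→4: ·
after 4 — deliver 4→3: n3:foll/t1/[-]
after 5 — deliver 3→4: n4:lead/t1/[-]
after 6 — deliver 4→2: n2:foll/t1/[-]
after 7 — deliver 2→4: ·
after 8 — propose(4,'z'): n4:lead/t1/[z]
after 9 — deliver 4→0: n0:foll/t1/[-]
after 10 — deliver 0→4: ·
after 11 — timeout(3): n3:cand/t2/[-]
after 12 — deliver 3→2: n2:foll/t2/[-]
after 13 — deliver 2→3: ·
after 14 — deliver 3→4: n4:foll/t2/[z]
after 15 — deliver 4→3: ·
after 16 — deliver 4→0: n0:foll/t1/[z]
after 17 — deliver 2→1: ·
after 18 — timeout(0): n0:cand/t2/[z]
after 19 — propose(4,'p'): ·
after 20 — deliver 4→3: n3:lead/t2/[-]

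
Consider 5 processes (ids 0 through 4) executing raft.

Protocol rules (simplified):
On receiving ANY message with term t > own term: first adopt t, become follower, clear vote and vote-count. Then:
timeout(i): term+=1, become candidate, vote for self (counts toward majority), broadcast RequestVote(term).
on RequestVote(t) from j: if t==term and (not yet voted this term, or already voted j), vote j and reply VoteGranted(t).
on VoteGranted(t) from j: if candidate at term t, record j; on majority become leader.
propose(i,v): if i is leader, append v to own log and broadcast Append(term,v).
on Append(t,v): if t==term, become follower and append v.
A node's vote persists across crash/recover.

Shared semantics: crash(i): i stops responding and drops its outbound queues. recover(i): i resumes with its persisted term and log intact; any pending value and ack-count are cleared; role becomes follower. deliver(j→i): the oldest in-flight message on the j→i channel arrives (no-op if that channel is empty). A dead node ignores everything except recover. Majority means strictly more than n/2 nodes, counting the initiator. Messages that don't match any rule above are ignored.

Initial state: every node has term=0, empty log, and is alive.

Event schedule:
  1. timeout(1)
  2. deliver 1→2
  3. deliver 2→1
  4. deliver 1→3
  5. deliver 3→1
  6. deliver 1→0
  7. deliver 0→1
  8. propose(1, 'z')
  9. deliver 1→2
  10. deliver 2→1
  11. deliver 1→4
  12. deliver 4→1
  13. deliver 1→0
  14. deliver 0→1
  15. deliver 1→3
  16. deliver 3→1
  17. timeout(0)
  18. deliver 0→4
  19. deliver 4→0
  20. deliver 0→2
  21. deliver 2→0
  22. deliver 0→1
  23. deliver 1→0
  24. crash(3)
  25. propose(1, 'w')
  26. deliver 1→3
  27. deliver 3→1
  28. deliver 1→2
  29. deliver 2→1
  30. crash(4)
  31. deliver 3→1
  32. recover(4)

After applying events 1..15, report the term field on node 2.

1

e1 timeout(1): 1[cand,t=1,-]
e2 deliver 1→2: 2[foll,t=1,-]
e3 deliver 2→1: ·
e4 deliver 1→3: 3[foll,t=1,-]
e5 deliver 3→1: 1[lead,t=1,-]
e6 deliver 1→0: 0[foll,t=1,-]
e7 deliver 0→1: ·
e8 propose(1,'z'): 1[lead,t=1,z]
e9 deliver 1→2: 2[foll,t=1,z]
e10 deliver 2→1: ·
e11 deliver 1→4: 4[foll,t=1,-]
e12 deliver 4→1: ·
e13 deliver 1→0: 0[foll,t=1,z]
e14 deliver 0→1: ·
e15 deliver 1→3: 3[foll,t=1,z]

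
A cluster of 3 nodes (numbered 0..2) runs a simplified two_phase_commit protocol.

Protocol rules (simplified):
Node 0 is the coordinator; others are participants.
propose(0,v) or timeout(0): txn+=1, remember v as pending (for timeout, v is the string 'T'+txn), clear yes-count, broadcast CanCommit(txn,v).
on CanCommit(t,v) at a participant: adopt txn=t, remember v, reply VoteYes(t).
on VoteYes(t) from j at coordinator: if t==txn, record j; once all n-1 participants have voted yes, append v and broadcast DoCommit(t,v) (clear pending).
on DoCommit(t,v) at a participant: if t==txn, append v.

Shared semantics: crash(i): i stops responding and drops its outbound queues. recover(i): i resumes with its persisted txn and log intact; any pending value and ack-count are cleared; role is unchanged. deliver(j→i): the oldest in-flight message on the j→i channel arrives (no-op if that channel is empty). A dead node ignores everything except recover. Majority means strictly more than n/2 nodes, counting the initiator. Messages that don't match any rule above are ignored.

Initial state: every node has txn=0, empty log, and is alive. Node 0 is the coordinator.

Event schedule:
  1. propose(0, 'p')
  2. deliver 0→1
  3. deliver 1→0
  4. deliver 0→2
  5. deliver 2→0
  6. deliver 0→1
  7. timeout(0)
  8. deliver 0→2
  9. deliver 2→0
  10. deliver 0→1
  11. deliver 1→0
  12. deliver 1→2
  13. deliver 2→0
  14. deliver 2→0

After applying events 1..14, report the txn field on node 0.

2

[1] propose(0,'p') → N0(coor t1 [-])
[2] deliver 0→1 → N1(part t1 [-])
[3] deliver 1→0 → ∅
[4] deliver 0→2 → N2(part t1 [-])
[5] deliver 2→0 → N0(coor t1 [p])
[6] deliver 0→1 → N1(part t1 [p])
[7] timeout(0) → N0(coor t2 [p])
[8] deliver 0→2 → N2(part t1 [p])
[9] deliver 2→0 → ∅
[10] deliver 0→1 → N1(part t2 [p])
[11] deliver 1→0 → ∅
[12] deliver 1→2 → ∅
[13] deliver 2→0 → ∅
[14] deliver 2→0 → ∅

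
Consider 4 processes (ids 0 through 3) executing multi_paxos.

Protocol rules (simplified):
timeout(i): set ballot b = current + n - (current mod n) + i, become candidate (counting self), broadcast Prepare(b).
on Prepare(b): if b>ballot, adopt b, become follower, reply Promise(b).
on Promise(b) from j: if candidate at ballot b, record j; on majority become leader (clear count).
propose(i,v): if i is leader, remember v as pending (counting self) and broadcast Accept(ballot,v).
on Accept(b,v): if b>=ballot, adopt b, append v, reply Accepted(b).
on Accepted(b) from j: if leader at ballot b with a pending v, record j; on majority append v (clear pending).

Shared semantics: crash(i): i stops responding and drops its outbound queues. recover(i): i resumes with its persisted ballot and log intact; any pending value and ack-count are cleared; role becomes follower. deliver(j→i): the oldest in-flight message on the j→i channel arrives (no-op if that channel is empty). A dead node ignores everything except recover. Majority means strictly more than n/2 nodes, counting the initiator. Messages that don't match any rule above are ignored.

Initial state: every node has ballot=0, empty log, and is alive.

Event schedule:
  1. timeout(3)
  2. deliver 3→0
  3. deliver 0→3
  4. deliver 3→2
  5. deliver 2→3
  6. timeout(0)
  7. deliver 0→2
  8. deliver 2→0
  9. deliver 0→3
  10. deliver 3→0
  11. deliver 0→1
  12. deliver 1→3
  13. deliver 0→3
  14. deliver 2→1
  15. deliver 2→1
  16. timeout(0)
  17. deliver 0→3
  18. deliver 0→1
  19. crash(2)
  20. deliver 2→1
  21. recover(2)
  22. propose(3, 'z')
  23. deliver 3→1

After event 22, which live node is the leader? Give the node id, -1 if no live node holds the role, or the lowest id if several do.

-1

[1] timeout(3) → N3(cand b7 [-])
[2] deliver 3→0 → N0(foll b7 [-])
[3] deliver 0→3 → ∅
[4] deliver 3→2 → N2(foll b7 [-])
[5] deliver 2→3 → N3(lead b7 [-])
[6] timeout(0) → N0(cand b8 [-])
[7] deliver 0→2 → N2(foll b8 [-])
[8] deliver 2→0 → ∅
[9] deliver 0→3 → N3(foll b8 [-])
[10] deliver 3→0 → N0(lead b8 [-])
[11] deliver 0→1 → N1(foll b8 [-])
[12] deliver 1→3 → ∅
[13] deliver 0→3 → ∅
[14] deliver 2→1 → ∅
[15] deliver 2→1 → ∅
[16] timeout(0) → N0(cand b12 [-])
[17] deliver 0→3 → N3(foll b12 [-])
[18] deliver 0→1 → N1(foll b12 [-])
[19] crash(2) → N2(✗foll b8 [-])
[20] deliver 2→1 → ∅
[21] recover(2) → N2(foll b8 [-])
[22] propose(3,'z') → ∅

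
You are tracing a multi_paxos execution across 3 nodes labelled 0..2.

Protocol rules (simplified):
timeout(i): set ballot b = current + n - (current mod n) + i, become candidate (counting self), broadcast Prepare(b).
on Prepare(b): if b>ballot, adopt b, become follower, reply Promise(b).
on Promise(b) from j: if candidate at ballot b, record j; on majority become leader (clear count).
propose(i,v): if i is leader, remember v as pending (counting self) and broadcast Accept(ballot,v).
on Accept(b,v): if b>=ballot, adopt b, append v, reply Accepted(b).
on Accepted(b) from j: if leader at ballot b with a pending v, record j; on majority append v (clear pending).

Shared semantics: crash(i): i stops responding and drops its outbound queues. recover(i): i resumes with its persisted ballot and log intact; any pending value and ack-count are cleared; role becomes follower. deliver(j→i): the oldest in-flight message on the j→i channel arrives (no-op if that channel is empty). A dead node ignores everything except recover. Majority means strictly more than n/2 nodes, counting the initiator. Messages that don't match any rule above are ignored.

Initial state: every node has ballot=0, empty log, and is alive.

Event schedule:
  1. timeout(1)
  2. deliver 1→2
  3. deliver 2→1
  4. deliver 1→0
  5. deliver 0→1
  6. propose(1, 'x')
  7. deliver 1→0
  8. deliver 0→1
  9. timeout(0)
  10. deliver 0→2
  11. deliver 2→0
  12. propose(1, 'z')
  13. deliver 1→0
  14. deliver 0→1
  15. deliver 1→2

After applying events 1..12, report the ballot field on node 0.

step 1 timeout(1): 1={cand,b=4,log=-}
step 2 deliver 1→2: 2={foll,b=4,log=-}
step 3 deliver 2→1: 1={lead,b=4,log=-}
step 4 deliver 1→0: 0={foll,b=4,log=-}
step 5 deliver 0→1: —
step 6 propose(1,'x'): —
step 7 deliver 1→0: 0={foll,b=4,log=x}
step 8 deliver 0→1: 1={lead,b=4,log=x}
step 9 timeout(0): 0={cand,b=6,log=x}
step 10 deliver 0→2: 2={foll,b=6,log=-}
step 11 deliver 2→0: 0={lead,b=6,log=x}
step 12 propose(1,'z'): —

6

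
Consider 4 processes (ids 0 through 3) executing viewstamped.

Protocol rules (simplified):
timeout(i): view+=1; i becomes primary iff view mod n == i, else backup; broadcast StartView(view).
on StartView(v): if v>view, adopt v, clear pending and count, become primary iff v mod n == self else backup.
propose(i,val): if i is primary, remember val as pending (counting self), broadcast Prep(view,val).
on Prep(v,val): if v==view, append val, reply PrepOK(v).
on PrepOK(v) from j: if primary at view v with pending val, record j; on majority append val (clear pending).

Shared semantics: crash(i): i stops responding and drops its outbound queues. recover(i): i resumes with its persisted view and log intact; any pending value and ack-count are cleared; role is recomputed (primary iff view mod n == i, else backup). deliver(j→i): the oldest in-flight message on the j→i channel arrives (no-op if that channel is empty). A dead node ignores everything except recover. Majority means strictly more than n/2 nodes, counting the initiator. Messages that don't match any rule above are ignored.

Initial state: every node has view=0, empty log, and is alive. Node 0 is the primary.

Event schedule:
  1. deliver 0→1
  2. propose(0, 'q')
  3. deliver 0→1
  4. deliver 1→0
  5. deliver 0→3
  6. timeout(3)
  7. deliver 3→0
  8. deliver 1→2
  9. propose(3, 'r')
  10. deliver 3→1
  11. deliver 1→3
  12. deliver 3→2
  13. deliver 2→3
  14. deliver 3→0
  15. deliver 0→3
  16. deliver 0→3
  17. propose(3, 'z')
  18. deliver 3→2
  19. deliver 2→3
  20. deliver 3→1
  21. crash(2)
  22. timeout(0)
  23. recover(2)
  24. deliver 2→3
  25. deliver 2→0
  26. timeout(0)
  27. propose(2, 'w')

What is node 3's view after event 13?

1

e1 deliver 0→1: ·
e2 propose(0,'q'): ·
e3 deliver 0→1: 1[back,v=0,q]
e4 deliver 1→0: ·
e5 deliver 0→3: 3[back,v=0,q]
e6 timeout(3): 3[back,v=1,q]
e7 deliver 3→0: 0[prim,v=0,q]
e8 deliver 1→2: ·
e9 propose(3,'r'): ·
e10 deliver 3→1: 1[prim,v=1,q]
e11 deliver 1→3: ·
e12 deliver 3→2: 2[back,v=1,-]
e13 deliver 2→3: ·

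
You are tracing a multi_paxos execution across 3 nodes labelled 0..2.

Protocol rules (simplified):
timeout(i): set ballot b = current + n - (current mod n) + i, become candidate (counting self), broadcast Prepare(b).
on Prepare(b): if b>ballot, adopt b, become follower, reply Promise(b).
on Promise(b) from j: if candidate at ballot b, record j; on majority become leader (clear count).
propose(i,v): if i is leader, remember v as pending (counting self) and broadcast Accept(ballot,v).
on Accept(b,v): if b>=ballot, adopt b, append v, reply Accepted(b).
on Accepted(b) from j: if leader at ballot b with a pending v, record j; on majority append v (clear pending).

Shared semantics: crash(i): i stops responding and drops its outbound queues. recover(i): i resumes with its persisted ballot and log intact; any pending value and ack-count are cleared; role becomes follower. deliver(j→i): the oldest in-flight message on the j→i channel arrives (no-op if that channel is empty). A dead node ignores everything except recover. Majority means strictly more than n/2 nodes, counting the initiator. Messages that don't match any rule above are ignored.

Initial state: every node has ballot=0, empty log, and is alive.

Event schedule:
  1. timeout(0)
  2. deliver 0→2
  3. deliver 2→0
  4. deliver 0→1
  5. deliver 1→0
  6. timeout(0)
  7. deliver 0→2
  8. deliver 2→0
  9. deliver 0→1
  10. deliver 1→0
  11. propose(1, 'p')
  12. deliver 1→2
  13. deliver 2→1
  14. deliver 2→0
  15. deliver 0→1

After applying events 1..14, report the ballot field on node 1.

6

step 1 timeout(0): 0={cand,b=3,log=-}
step 2 deliver 0→2: 2={foll,b=3,log=-}
step 3 deliver 2→0: 0={lead,b=3,log=-}
step 4 deliver 0→1: 1={foll,b=3,log=-}
step 5 deliver 1→0: —
step 6 timeout(0): 0={cand,b=6,log=-}
step 7 deliver 0→2: 2={foll,b=6,log=-}
step 8 deliver 2→0: 0={lead,b=6,log=-}
step 9 deliver 0→1: 1={foll,b=6,log=-}
step 10 deliver 1→0: —
step 11 propose(1,'p'): —
step 12 deliver 1→2: —
step 13 deliver 2→1: —
step 14 deliver 2→0: —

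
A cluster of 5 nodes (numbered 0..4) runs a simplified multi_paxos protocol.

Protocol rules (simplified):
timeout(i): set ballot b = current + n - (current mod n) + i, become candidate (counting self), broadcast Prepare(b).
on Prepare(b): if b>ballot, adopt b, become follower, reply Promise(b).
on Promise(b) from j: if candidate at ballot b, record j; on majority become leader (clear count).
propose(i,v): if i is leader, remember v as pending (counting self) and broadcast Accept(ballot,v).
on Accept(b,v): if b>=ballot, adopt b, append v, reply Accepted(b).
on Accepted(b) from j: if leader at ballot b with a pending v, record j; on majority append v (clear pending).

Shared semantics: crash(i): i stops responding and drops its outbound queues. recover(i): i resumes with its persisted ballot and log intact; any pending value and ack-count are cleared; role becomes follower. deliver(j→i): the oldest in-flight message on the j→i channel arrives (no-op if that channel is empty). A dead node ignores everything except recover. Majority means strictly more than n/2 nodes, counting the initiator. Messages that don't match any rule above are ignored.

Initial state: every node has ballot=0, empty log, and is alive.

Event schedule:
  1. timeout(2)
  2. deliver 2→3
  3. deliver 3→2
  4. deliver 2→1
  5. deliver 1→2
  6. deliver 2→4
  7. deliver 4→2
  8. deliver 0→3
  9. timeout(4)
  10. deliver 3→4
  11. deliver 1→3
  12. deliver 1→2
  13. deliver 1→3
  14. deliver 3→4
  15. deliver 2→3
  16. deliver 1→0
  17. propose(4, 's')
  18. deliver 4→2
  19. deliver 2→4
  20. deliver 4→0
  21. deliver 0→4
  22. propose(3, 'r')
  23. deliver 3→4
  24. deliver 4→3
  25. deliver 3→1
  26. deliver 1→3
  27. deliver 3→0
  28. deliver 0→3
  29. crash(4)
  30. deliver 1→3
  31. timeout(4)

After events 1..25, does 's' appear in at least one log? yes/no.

no

1. timeout(2):  <2:cand b7 ->
2. deliver 2→3:  <3:foll b7 ->
3. deliver 3→2:  nop
4. deliver 2→1:  <1:foll b7 ->
5. deliver 1→2:  <2:lead b7 ->
6. deliver 2→4:  <4:foll b7 ->
7. deliver 4→2:  nop
8. deliver 0→3:  nop
9. timeout(4):  <4:cand b14 ->
10. deliver 3→4:  nop
11. deliver 1→3:  nop
12. deliver 1→2:  nop
13. deliver 1→3:  nop
14. deliver 3→4:  nop
15. deliver 2→3:  nop
16. deliver 1→0:  nop
17. propose(4,'s'):  nop
18. deliver 4→2:  <2:foll b14 ->
19. deliver 2→4:  nop
20. deliver 4→0:  <0:foll b14 ->
21. deliver 0→4:  <4:lead b14 ->
22. propose(3,'r'):  nop
23. deliver 3→4:  nop
24. deliver 4→3:  <3:foll b14 ->
25. deliver 3→1:  nop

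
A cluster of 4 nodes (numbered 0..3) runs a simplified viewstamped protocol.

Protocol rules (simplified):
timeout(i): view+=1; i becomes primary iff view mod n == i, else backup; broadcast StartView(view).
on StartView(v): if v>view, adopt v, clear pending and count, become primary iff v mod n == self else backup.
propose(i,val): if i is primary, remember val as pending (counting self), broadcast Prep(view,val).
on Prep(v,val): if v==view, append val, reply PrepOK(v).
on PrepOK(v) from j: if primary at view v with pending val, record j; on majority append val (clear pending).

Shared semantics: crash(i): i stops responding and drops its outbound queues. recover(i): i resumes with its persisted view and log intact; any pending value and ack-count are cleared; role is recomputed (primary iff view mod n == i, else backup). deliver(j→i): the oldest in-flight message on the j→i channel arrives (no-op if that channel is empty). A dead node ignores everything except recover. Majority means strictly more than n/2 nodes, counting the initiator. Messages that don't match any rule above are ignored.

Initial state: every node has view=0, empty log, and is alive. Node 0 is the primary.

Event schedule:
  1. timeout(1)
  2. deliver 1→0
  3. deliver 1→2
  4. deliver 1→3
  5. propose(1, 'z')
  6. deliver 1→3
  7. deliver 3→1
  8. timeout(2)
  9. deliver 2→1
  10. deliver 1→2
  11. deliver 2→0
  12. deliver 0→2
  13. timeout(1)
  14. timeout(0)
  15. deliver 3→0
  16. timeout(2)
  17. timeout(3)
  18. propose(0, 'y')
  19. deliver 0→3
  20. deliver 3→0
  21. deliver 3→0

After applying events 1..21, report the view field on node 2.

[1] timeout(1) → N1(prim v1 [-])
[2] deliver 1→0 → N0(back v1 [-])
[3] deliver 1→2 → N2(back v1 [-])
[4] deliver 1→3 → N3(back v1 [-])
[5] propose(1,'z') → ∅
[6] deliver 1→3 → N3(back v1 [z])
[7] deliver 3→1 → ∅
[8] timeout(2) → N2(prim v2 [-])
[9] deliver 2→1 → N1(back v2 [-])
[10] deliver 1→2 → ∅
[11] deliver 2→0 → N0(back v2 [-])
[12] deliver 0→2 → ∅
[13] timeout(1) → N1(back v3 [-])
[14] timeout(0) → N0(back v3 [-])
[15] deliver 3→0 → ∅
[16] timeout(2) → N2(back v3 [-])
[17] timeout(3) → N3(back v2 [z])
[18] propose(0,'y') → ∅
[19] deliver 0→3 → N3(prim v3 [z])
[20] deliver 3→0 → ∅
[21] deliver 3→0 → ∅

3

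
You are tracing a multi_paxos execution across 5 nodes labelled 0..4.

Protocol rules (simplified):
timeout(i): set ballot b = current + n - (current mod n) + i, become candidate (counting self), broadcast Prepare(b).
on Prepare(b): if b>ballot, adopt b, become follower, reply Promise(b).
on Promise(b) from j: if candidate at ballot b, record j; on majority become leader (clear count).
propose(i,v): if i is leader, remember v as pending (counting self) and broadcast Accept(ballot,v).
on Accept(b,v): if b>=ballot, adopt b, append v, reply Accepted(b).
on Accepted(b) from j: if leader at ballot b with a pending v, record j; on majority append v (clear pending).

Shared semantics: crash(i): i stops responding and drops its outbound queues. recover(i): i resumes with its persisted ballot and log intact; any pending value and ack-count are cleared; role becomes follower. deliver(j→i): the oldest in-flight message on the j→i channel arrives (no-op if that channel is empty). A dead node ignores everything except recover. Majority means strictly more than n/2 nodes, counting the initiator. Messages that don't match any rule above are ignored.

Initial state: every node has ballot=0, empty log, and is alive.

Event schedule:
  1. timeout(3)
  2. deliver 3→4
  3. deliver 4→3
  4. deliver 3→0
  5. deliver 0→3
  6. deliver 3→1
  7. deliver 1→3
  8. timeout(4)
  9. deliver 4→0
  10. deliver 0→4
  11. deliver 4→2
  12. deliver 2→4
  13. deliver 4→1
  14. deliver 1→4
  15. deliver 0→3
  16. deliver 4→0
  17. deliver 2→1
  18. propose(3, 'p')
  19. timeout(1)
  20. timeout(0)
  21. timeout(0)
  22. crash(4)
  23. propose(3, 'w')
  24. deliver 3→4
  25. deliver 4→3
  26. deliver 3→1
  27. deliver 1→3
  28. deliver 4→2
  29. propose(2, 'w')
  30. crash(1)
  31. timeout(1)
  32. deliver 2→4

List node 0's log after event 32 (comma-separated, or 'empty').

1. timeout(3):  <3:cand b8 ->
2. deliver 3→4:  <4:foll b8 ->
3. deliver 4→3:  nop
4. deliver 3→0:  <0:foll b8 ->
5. deliver 0→3:  <3:lead b8 ->
6. deliver 3→1:  <1:foll b8 ->
7. deliver 1→3:  nop
8. timeout(4):  <4:cand b14 ->
9. deliver 4→0:  <0:foll b14 ->
10. deliver 0→4:  nop
11. deliver 4→2:  <2:foll b14 ->
12. deliver 2→4:  <4:lead b14 ->
13. deliver 4→1:  <1:foll b14 ->
14. deliver 1→4:  nop
15. deliver 0→3:  nop
16. deliver 4→0:  nop
17. deliver 2→1:  nop
18. propose(3,'p'):  nop
19. timeout(1):  <1:cand b16 ->
20. timeout(0):  <0:cand b15 ->
21. timeout(0):  <0:cand b20 ->
22. crash(4):  <4:✗lead b14 ->
23. propose(3,'w'):  nop
24. deliver 3→4:  nop
25. deliver 4→3:  nop
26. deliver 3→1:  nop
27. deliver 1→3:  <3:foll b16 ->
28. deliver 4→2:  nop
29. propose(2,'w'):  nop
30. crash(1):  <1:✗cand b16 ->
31. timeout(1):  nop
32. deliver 2→4:  nop

empty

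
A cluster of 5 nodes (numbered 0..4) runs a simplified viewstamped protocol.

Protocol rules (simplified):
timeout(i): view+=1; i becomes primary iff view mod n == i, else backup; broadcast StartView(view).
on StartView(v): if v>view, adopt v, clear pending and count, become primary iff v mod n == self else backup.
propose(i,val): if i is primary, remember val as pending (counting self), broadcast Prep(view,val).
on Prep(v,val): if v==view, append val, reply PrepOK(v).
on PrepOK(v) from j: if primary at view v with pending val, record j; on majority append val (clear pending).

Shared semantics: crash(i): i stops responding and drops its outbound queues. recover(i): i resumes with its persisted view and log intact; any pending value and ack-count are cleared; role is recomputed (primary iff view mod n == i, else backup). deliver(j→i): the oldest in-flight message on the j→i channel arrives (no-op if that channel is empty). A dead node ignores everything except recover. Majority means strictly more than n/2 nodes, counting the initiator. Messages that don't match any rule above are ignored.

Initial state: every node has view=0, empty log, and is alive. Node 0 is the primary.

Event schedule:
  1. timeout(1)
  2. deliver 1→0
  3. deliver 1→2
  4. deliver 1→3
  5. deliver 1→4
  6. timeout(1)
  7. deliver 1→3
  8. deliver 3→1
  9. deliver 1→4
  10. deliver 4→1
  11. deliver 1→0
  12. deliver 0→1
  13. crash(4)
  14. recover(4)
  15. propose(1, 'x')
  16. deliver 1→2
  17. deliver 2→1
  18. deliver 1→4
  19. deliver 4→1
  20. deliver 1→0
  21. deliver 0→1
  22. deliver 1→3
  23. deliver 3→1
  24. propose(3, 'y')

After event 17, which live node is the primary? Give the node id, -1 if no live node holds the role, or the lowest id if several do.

2

1. timeout(1):  <1:prim v1 ->
2. deliver 1→0:  <0:back v1 ->
3. deliver 1→2:  <2:back v1 ->
4. deliver 1→3:  <3:back v1 ->
5. deliver 1→4:  <4:back v1 ->
6. timeout(1):  <1:back v2 ->
7. deliver 1→3:  <3:back v2 ->
8. deliver 3→1:  nop
9. deliver 1→4:  <4:back v2 ->
10. deliver 4→1:  nop
11. deliver 1→0:  <0:back v2 ->
12. deliver 0→1:  nop
13. crash(4):  <4:✗back v2 ->
14. recover(4):  <4:back v2 ->
15. propose(1,'x'):  nop
16. deliver 1→2:  <2:prim v2 ->
17. deliver 2→1:  nop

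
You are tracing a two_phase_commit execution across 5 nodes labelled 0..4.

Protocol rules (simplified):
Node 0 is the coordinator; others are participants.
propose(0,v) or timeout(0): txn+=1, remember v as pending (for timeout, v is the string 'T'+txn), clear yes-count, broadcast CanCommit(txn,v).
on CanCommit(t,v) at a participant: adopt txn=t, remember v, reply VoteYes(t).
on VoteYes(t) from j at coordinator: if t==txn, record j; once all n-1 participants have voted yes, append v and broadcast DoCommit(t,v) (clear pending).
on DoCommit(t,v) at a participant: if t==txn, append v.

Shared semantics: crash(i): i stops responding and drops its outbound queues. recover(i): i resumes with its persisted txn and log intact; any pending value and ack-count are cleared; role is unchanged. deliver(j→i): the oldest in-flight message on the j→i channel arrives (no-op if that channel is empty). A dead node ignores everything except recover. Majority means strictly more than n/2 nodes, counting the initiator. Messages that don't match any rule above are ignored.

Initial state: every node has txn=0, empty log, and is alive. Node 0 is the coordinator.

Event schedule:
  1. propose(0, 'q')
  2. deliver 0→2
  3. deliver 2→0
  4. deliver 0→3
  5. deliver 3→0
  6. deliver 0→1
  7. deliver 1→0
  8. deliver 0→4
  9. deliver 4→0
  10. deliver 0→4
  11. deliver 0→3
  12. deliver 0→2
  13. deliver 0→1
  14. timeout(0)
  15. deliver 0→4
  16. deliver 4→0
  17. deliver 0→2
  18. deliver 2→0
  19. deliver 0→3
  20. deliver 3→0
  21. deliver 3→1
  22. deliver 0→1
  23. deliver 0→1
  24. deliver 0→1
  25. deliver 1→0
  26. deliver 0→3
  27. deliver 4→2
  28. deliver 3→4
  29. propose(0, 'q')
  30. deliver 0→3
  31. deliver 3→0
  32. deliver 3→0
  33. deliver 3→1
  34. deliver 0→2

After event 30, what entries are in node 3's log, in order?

q,T2

step 1 propose(0,'q'): 0={coor,t=1,log=-}
step 2 deliver 0→2: 2={part,t=1,log=-}
step 3 deliver 2→0: —
step 4 deliver 0→3: 3={part,t=1,log=-}
step 5 deliver 3→0: —
step 6 deliver 0→1: 1={part,t=1,log=-}
step 7 deliver 1→0: —
step 8 deliver 0→4: 4={part,t=1,log=-}
step 9 deliver 4→0: 0={coor,t=1,log=q}
step 10 deliver 0→4: 4={part,t=1,log=q}
step 11 deliver 0→3: 3={part,t=1,log=q}
step 12 deliver 0→2: 2={part,t=1,log=q}
step 13 deliver 0→1: 1={part,t=1,log=q}
step 14 timeout(0): 0={coor,t=2,log=q}
step 15 deliver 0→4: 4={part,t=2,log=q}
step 16 deliver 4→0: —
step 17 deliver 0→2: 2={part,t=2,log=q}
step 18 deliver 2→0: —
step 19 deliver 0→3: 3={part,t=2,log=q}
step 20 deliver 3→0: —
step 21 deliver 3→1: —
step 22 deliver 0→1: 1={part,t=2,log=q}
step 23 deliver 0→1: —
step 24 deliver 0→1: —
step 25 deliver 1→0: 0={coor,t=2,log=q,T2}
step 26 deliver 0→3: 3={part,t=2,log=q,T2}
step 27 deliver 4→2: —
step 28 deliver 3→4: —
step 29 propose(0,'q'): 0={coor,t=3,log=q,T2}
step 30 deliver 0→3: 3={part,t=3,log=q,T2}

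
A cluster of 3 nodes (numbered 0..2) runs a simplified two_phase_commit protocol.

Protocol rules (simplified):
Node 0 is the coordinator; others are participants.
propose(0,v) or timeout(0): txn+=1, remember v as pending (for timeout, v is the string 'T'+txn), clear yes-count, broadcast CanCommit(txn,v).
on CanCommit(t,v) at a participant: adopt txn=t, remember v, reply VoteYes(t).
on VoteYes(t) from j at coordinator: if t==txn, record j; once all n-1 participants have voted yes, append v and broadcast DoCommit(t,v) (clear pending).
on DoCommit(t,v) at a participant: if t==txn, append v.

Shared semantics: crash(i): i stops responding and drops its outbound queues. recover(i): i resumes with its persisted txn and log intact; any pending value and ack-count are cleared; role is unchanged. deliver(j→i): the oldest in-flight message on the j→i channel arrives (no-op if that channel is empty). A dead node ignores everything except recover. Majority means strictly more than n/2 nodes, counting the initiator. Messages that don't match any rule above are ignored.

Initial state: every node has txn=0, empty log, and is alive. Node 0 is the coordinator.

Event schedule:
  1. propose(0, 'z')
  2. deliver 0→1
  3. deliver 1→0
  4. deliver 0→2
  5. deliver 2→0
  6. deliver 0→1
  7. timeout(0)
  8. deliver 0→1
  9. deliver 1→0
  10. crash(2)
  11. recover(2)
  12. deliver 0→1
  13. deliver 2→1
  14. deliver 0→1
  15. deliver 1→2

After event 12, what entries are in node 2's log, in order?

empty

1. propose(0,'z'):  <0:coor t1 ->
2. deliver 0→1:  <1:part t1 ->
3. deliver 1→0:  nop
4. deliver 0→2:  <2:part t1 ->
5. deliver 2→0:  <0:coor t1 z>
6. deliver 0→1:  <1:part t1 z>
7. timeout(0):  <0:coor t2 z>
8. deliver 0→1:  <1:part t2 z>
9. deliver 1→0:  nop
10. crash(2):  <2:✗part t1 ->
11. recover(2):  <2:part t1 ->
12. deliver 0→1:  nop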